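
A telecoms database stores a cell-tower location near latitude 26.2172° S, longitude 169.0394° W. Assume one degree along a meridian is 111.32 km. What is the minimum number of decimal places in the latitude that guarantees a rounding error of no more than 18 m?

4

One degree of latitude covers 111320 m.
N decimal places → at most half a unit in the last place, 0.5 × 10⁻ᴺ° = 111320/2 × 10⁻ᴺ m.
Need 0.5 × 111320 × 10⁻ᴺ ≤ 18 → 10⁻ᴺ ≤ 3.234e-04, so N ≥ 3.49.
So 4 decimal places suffice (5.57 m); 3 would allow up to 55.7 m.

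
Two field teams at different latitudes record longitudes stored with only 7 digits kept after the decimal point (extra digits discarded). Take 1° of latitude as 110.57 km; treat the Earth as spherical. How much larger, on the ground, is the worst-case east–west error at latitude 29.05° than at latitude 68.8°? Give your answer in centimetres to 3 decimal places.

Truncating at 7 decimal places can drop up to a full unit in the last place, so the longitude may be off by as much as 1e-07°.
At 29.05°: 1e-07° × 110570 × cos 29.05° = 1e-07 × 110570 × 0.8742 ≈ 0.009666 m.
Error at 68.8° = 1e-07° × 110570 × cos 68.8° ≈ 0.011057 × 0.3616 = 0.0039985 m.
So the lower-latitude error exceeds the higher by 0.009666 − 0.0039985 = 0.0056675 m.
That is 0.00566751 m = 0.56675 cm.

0.567 centimetres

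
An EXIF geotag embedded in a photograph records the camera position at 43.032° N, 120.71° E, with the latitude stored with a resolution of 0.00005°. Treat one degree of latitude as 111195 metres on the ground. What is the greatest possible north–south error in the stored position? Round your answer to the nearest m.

With a 0.00005° grid the true value lies within half a step, ±0.00005°/2 = ±2.5e-05°, of the stored one.
Along the meridian that is 2.5e-05° × 111195 m/° = 2.77988 m.

3 m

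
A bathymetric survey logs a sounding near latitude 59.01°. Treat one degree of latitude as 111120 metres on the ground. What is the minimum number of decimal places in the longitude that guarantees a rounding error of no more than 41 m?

At 59.01° one degree of longitude covers 111120 × cos 59.01° ≈ 111120 × 0.5149 ≈ 57214.4 m.
With N decimal places the half-ulp bound is 0.5·10⁻ᴺ°, or 0.5·10⁻ᴺ × 57214.4 m on the ground.
Setting 28607.2 × 10⁻ᴺ ≤ 41 gives 10ᴺ ≥ 697.7, i.e. N ≥ 2.84.
N = 2 would give 286 m (too coarse); N = 3 gives 28.6 m ≤ 41 m.

3 decimal places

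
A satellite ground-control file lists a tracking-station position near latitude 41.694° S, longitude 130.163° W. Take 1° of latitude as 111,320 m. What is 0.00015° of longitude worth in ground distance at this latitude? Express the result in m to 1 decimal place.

At 41.694° a degree of longitude is 111320 × cos 41.694° ≈ 83123.5 m, so 0.00015° corresponds to 12.4685 m.

12.5 m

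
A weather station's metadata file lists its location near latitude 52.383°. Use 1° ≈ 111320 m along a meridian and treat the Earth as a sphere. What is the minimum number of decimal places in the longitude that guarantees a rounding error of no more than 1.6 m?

At 52.383° one degree of longitude covers 111320 × cos 52.383° ≈ 111320 × 0.6104 ≈ 67947.5 m.
Rounding to N decimal places gives at most 0.5 × 10⁻ᴺ degrees of error, i.e. 0.5 × 10⁻ᴺ × 67947.5 m.
Need 0.5 × 67947.5 × 10⁻ᴺ ≤ 1.6 → 10⁻ᴺ ≤ 4.710e-05, so N ≥ 4.33.
At 4 places the error can reach 3.4 m, but 5 places keeps it to 0.34 m.

5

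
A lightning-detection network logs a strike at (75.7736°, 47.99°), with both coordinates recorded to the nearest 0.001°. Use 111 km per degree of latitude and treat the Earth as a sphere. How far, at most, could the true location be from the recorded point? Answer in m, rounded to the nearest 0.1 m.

Rounding to 3 decimal places leaves each coordinate within ±0.0005° of the true value.
North–south component: 0.0005° × 111000 = 55.5 m.
Longitude error → 0.0005 × 111000 × cos 75.7736° = 0.0005 × 111000 × 0.2458 ≈ 13.6393 m.
The two errors are perpendicular, so the maximum displacement is √(55.5² + 13.6393²) ≈ 57.1514 m.

57.2 m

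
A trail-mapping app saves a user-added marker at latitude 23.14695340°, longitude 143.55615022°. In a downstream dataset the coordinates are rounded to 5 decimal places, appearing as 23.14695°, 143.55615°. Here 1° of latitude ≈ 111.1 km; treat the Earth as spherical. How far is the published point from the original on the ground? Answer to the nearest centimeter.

The latitude changed by +0.00000340° and the longitude by +0.00000022°.
North–south shift: 0.00000340 × 111100 = 0.37774 m.
E–W at 23.147°: 0.00000022° × 111100 × cos 23.147° = 0.00000022 × 111100 × 0.9195 ≈ 0.0224744 m.
Combined displacement = (0.37774² + 0.0224744²)^½ ≈ 0.378408 m.
That is 0.378408 m = 37.841 cm.

38 centimeters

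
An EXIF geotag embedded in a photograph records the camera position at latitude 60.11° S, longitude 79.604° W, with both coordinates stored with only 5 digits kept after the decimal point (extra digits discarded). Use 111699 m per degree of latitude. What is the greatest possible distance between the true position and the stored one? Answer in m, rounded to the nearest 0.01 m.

Truncating at 5 decimal places can drop up to a full unit in the last place, so each coordinate may be off by as much as 1e-05°.
Latitude error → 1e-05 × 111699 = 1.11699 m along the meridian.
East–west component at 60.11°: 1e-05° × 111699 × cos 60.11° ≈ 1e-05 × 55663.7 ≈ 0.556637 m.
Combining orthogonally: (1.11699² + 0.556637²)^½ ≈ 1.248 m.

1.25 m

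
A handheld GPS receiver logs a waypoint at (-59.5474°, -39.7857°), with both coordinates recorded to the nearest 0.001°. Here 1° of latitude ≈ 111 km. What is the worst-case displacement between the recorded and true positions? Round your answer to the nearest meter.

62 meters

Rounding to 3 decimal places leaves each coordinate within ±0.0005° of the true value.
Latitude error → 0.0005 × 111000 = 55.5 m along the meridian.
E–W at 59.5474°: 0.0005° × 111000 × cos 59.5474° = 0.0005 × 111000 × 0.5068 ≈ 28.1288 m.
Worst case both components are at the extreme and orthogonal: √(55.5² + 28.1288²) ≈ 62.2212 m.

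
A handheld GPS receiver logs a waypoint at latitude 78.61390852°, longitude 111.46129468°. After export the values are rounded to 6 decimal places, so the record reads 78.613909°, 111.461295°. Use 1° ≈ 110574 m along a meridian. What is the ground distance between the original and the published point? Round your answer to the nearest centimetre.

5 centimetres

The latitude changed by -0.00000048° and the longitude by -0.00000032°.
N–S: -0.00000048° × 110574 m/° = -0.0530755 m.
E–W at 78.6139°: -0.00000032° × 110574 × cos 78.6139° = -0.00000032 × 110574 × 0.1974 ≈ -0.00698542 m.
Hypotenuse of the two orthogonal shifts: √(0.0530755² + 0.00698542²) = 0.0535332 m.
That is 0.0535332 m = 5.3533 cm.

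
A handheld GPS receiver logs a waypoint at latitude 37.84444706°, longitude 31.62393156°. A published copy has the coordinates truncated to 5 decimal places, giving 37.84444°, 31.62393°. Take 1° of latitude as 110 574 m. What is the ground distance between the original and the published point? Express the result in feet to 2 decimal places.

Δlat = 37.84444706 − 37.84444 = +0.00000706°; Δlon = 31.62393156 − 31.62393 = +0.00000156°.
N–S: 0.00000706° × 110574 m/° = 0.780652 m.
East–west at this latitude: 0.00000156° × 110574 × cos 37.8444° ≈ 0.00000156 × 87318 = 0.136216 m.
Distance: √(0.780652² + 0.136216²) ≈ 0.792448 m.
In feet: 0.792448 m ÷ 0.3048 ≈ 2.5999 ft.

2.60 feet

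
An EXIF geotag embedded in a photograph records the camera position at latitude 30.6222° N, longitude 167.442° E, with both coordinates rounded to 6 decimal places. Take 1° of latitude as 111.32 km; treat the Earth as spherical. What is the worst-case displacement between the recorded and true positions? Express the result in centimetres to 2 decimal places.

7.34 centimetres

Rounding to 6 decimal places leaves each coordinate within ±5e-07° of the true value.
N–S: 5e-07° × 111320 m/° = 0.05566 m.
East–west component at 30.6222°: 5e-07° × 111320 × cos 30.6222° ≈ 5e-07 × 95795.8 ≈ 0.0478979 m.
Combining orthogonally: (0.05566² + 0.0478979²)^½ ≈ 0.0734319 m.
That is 0.0734319 m = 7.3432 cm.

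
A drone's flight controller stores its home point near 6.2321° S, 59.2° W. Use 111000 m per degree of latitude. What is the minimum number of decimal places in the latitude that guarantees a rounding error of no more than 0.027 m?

One degree of latitude covers 111000 m.
N decimal places → at most half a unit in the last place, 0.5 × 10⁻ᴺ° = 111000/2 × 10⁻ᴺ m.
Setting 55500 × 10⁻ᴺ ≤ 0.027 gives 10ᴺ ≥ 2.056e+06, i.e. N ≥ 6.31.
At 6 places the error can reach 0.0555 m, but 7 places keeps it to 0.00555 m.

7 decimal places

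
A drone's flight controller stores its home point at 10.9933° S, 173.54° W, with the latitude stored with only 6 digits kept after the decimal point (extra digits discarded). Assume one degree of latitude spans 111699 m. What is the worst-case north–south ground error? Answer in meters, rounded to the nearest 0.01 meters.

0.11 meters

Truncating at 6 decimal places can drop up to a full unit in the last place, so the latitude may be off by as much as 1e-06°.
North–south distance: 1e-06° × 111699 m/° = 0.111699 m.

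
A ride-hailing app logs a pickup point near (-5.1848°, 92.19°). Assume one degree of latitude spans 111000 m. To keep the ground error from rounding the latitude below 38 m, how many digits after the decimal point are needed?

4 decimal places

One degree of latitude covers 111000 m.
Rounding to N decimal places gives at most 0.5 × 10⁻ᴺ degrees of error, i.e. 0.5 × 10⁻ᴺ × 111000 m.
Need 0.5 × 111000 × 10⁻ᴺ ≤ 38 → 10⁻ᴺ ≤ 6.847e-04, so N ≥ 3.16.
At 3 places the error can reach 55.5 m, but 4 places keeps it to 5.55 m.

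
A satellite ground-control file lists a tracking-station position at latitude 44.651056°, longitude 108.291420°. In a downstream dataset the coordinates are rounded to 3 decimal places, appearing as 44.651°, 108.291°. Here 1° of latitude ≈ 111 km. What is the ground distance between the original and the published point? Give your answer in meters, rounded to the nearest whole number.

Δlat = 44.651056 − 44.651 = +0.000056°; Δlon = 108.291420 − 108.291 = +0.000420°.
North–south shift: 0.000056 × 111000 = 6.216 m.
E–W at 44.651°: 0.000420° × 111000 × cos 44.651° = 0.000420 × 111000 × 0.7114 ≈ 33.1655 m.
Distance: √(6.216² + 33.1655²) ≈ 33.743 m.

34 meters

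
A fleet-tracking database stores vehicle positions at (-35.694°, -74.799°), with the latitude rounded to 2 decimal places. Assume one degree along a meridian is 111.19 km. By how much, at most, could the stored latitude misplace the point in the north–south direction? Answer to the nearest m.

Rounding to 2 decimal places leaves the latitude within ±0.005° of the true value.
So the N–S error is at most 0.005 × 111190 = 555.95 m.

556 m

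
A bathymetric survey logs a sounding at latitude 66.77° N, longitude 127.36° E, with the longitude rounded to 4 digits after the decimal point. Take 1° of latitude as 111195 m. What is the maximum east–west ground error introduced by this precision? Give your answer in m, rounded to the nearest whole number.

Rounding to 4 decimal places leaves the longitude within ±5e-05° of the true value.
Parallels shrink by cos φ, so at 66.77° a degree of longitude is 111195 × 0.3944 ≈ 43857.9 m.
Maximum E–W displacement: 5e-05 × 43857.9 = 2.19289 m.

2 m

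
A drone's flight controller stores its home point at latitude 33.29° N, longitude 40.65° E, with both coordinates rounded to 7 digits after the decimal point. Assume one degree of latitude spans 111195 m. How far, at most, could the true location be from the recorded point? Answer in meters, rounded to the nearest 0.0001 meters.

0.0072 meters

Rounding to 7 decimal places leaves each coordinate within ±5e-08° of the true value.
North–south component: 5e-08° × 111195 = 0.00555975 m.
Longitude error → 5e-08 × 111195 × cos 33.29° = 5e-08 × 111195 × 0.8359 ≈ 0.00464741 m.
Worst case both components are at the extreme and orthogonal: √(0.00555975² + 0.00464741²) ≈ 0.00724633 m.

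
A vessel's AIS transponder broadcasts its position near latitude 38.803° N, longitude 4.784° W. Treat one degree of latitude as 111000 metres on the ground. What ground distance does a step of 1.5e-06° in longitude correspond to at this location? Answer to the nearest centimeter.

1.5e-06° of longitude at 38.803° is 1.5e-06 × 111000 × cos 38.803° ≈ 1.5e-06 × 86502.9 = 0.129754 m.
That is 0.129754 m = 12.975 cm.

13 centimeters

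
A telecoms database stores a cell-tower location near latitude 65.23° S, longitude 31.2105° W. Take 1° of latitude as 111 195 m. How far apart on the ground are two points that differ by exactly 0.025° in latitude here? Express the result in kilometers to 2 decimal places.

0.025° × 111195 m/° = 2779.88 m.
That is 2779.88 m = 2.7799 km.

2.78 kilometers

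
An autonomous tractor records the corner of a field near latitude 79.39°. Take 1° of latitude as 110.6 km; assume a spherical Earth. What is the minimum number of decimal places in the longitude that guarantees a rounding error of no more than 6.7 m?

At 79.39° one degree of longitude covers 110600 × cos 79.39° ≈ 110600 × 0.1841 ≈ 20364 m.
Rounding to N decimal places gives at most 0.5 × 10⁻ᴺ degrees of error, i.e. 0.5 × 10⁻ᴺ × 20364 m.
Setting 10182 × 10⁻ᴺ ≤ 6.7 gives 10ᴺ ≥ 1520, i.e. N ≥ 3.18.
At 3 places the error can reach 10.2 m, but 4 places keeps it to 1.02 m.

4 decimal places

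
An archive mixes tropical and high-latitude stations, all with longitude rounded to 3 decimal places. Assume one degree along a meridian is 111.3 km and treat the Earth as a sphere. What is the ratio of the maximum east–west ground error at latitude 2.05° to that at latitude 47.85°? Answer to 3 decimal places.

Rounding to 3 decimal places leaves the longitude within ±0.0005° of the true value.
Error at 2.05° = 0.0005° × 111300 × cos 2.05° ≈ 55.65 × 0.9994 = 55.614 m.
At 47.85°: 0.0005° × 111300 × cos 47.85° = 0.0005 × 111300 × 0.6711 ≈ 37.345 m.
Ratio: 55.614 / 37.345 = cos 2.05° / cos 47.85° ≈ 1.4892.

1.489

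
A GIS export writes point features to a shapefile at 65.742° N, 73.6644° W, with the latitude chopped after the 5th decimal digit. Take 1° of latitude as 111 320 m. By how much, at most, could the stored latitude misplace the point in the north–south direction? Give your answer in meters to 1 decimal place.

Truncating at 5 decimal places can drop up to a full unit in the last place, so the latitude may be off by as much as 1e-05°.
Along the meridian that is 1e-05° × 111320 m/° = 1.1132 m.

1.1 meters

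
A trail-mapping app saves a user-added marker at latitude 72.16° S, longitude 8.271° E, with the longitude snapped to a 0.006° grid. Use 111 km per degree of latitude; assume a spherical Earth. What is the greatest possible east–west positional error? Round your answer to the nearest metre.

With a 0.006° grid the true value lies within half a step, ±0.006°/2 = ±0.003°, of the stored one.
Parallels shrink by cos φ, so at 72.16° a degree of longitude is 111000 × 0.3064 ≈ 34006 m.
So at most 0.003° × 34006 ≈ 102.018 m east–west.

102 metres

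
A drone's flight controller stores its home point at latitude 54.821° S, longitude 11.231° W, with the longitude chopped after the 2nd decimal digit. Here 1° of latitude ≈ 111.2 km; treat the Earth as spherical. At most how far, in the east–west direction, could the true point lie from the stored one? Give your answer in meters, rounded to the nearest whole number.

Truncating at 2 decimal places can drop up to a full unit in the last place, so the longitude may be off by as much as 0.01°.
At latitude 54.821° a degree of longitude spans 111200 m × cos 54.821° = 111200 × 0.5761 ≈ 64066 m.
East–west error: 0.01° × 64066 m/° ≈ 640.66 m.

641 meters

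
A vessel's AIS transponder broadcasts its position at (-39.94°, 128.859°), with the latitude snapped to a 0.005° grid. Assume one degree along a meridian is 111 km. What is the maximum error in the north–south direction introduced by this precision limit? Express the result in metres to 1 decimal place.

With a 0.005° grid the true value lies within half a step, ±0.005°/2 = ±0.0025°, of the stored one.
Along the meridian that is 0.0025° × 111000 m/° = 277.5 m.

277.5 metres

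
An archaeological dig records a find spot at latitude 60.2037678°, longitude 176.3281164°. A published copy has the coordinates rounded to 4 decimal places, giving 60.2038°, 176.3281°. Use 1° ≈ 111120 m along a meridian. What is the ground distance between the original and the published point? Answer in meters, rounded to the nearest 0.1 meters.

3.7 meters

Δlat = 60.2037678 − 60.2038 = -0.0000322°; Δlon = 176.3281164 − 176.3281 = +0.0000164°.
N–S: -0.0000322° × 111120 m/° = -3.57806 m.
E–W at 60.2038°: 0.0000164° × 111120 × cos 60.2038° = 0.0000164 × 111120 × 0.4969 ≈ 0.905565 m.
Combined displacement = (3.57806² + 0.905565²)^½ ≈ 3.69088 m.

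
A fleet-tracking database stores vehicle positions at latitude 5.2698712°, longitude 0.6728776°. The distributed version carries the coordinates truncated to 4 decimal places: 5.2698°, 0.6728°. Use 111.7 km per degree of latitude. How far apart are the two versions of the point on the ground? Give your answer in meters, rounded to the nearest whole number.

Δlat = 5.2698712 − 5.2698 = +0.0000712°; Δlon = 0.6728776 − 0.6728 = +0.0000776°.
North–south shift: 0.0000712 × 111700 = 7.95304 m.
E–W at 5.2698°: 0.0000776° × 111700 × cos 5.2698° = 0.0000776 × 111700 × 0.9958 ≈ 8.63128 m.
Combined displacement = (7.95304² + 8.63128²)^½ ≈ 11.7367 m.

12 meters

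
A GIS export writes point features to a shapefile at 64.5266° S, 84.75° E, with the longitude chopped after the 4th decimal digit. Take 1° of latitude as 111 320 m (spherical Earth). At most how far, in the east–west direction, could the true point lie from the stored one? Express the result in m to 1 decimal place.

4.8 m

Truncating at 4 decimal places can drop up to a full unit in the last place, so the longitude may be off by as much as 0.0001°.
At latitude 64.5266° a degree of longitude spans 111320 m × cos 64.5266° = 111320 × 0.4301 ≈ 47877.8 m.
Maximum E–W displacement: 0.0001 × 47877.8 = 4.78778 m.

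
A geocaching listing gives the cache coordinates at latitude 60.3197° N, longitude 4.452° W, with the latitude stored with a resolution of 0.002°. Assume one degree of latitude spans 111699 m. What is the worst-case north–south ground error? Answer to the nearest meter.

112 meters

With a 0.002° grid the true value lies within half a step, ±0.002°/2 = ±0.001°, of the stored one.
Along the meridian that is 0.001° × 111699 m/° = 111.699 m.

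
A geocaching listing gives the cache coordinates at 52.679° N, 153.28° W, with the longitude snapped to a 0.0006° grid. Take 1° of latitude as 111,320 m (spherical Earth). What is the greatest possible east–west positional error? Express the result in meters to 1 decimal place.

20.2 meters

With a 0.0006° grid the true value lies within half a step, ±0.0006°/2 = ±0.0003°, of the stored one.
Parallels shrink by cos φ, so at 52.679° a degree of longitude is 111320 × 0.6063 ≈ 67491.1 m.
Maximum E–W displacement: 0.0003 × 67491.1 = 20.2473 m.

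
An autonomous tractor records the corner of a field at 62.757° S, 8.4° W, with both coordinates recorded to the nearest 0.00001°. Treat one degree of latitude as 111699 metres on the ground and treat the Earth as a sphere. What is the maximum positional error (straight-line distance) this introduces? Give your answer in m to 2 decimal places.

Rounding to 5 decimal places leaves each coordinate within ±5e-06° of the true value.
Latitude error → 5e-06 × 111699 = 0.558495 m along the meridian.
Longitude error → 5e-06 × 111699 × cos 62.757° = 5e-06 × 111699 × 0.4578 ≈ 0.25566 m.
Combining orthogonally: (0.558495² + 0.25566²)^½ ≈ 0.61423 m.

0.61 m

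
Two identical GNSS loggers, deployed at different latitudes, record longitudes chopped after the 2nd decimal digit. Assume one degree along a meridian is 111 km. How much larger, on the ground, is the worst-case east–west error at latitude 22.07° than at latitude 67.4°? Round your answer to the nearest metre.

Truncating at 2 decimal places can drop up to a full unit in the last place, so the longitude may be off by as much as 0.01°.
At 22.07°: 0.01° × 111000 × cos 22.07° = 0.01 × 111000 × 0.9267 ≈ 1028.7 m.
At 67.4°: 0.01° × 111000 × cos 67.4° = 0.01 × 111000 × 0.3843 ≈ 426.57 m.
Difference: 1028.7 − 426.57 = 602.1 m.

602 metres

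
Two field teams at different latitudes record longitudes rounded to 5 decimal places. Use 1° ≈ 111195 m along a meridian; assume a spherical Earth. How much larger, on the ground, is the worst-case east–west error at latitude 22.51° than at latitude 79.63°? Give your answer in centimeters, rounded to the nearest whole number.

Rounding to 5 decimal places leaves the longitude within ±5e-06° of the true value.
At 22.51°: 5e-06° × 111195 × cos 22.51° = 5e-06 × 111195 × 0.9238 ≈ 0.51362 m.
Error at 79.63° = 5e-06° × 111195 × cos 79.63° ≈ 0.55597 × 0.1800 = 0.10008 m.
So the lower-latitude error exceeds the higher by 0.51362 − 0.10008 = 0.41354 m.
That is 0.413539 m = 41.354 cm.

41 centimeters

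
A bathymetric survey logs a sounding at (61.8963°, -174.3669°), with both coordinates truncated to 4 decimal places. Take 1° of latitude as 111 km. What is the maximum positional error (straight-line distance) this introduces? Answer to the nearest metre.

Truncating at 4 decimal places can drop up to a full unit in the last place, so each coordinate may be off by as much as 0.0001°.
Latitude error → 0.0001 × 111000 = 11.1 m along the meridian.
E–W at 61.8963°: 0.0001° × 111000 × cos 61.8963° = 0.0001 × 111000 × 0.4711 ≈ 5.22886 m.
The two errors are perpendicular, so the maximum displacement is √(11.1² + 5.22886²) ≈ 12.2699 m.

12 metres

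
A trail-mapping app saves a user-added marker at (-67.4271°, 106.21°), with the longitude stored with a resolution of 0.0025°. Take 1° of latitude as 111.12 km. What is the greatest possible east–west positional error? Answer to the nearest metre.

53 metres

With a 0.0025° grid the true value lies within half a step, ±0.0025°/2 = ±0.00125°, of the stored one.
Parallels shrink by cos φ, so at 67.4271° a degree of longitude is 111120 × 0.3839 ≈ 42654.4 m.
Maximum E–W displacement: 0.00125 × 42654.4 = 53.318 m.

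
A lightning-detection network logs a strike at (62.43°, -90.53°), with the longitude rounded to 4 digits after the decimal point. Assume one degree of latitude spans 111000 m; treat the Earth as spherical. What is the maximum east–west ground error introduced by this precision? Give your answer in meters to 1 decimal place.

2.6 meters

Rounding to 4 decimal places leaves the longitude within ±5e-05° of the true value.
Parallels shrink by cos φ, so at 62.43° a degree of longitude is 111000 × 0.4628 ≈ 51374.3 m.
Maximum E–W displacement: 5e-05 × 51374.3 = 2.56872 m.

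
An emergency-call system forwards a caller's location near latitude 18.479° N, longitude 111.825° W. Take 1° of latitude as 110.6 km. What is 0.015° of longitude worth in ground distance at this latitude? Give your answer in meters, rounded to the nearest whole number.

At 18.479° a degree of longitude is 110600 × cos 18.479° ≈ 104897 m, so 0.015° corresponds to 1573.46 m.

1573 meters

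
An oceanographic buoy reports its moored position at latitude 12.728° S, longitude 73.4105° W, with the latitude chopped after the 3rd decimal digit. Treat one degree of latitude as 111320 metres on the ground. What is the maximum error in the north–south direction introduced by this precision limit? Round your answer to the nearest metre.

111 metres

Truncating at 3 decimal places can drop up to a full unit in the last place, so the latitude may be off by as much as 0.001°.
Along the meridian that is 0.001° × 111320 m/° = 111.32 m.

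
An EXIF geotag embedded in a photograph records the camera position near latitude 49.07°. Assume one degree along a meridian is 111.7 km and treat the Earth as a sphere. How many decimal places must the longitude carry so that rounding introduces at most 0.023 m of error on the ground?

7 decimal places

At 49.07° one degree of longitude covers 111700 × cos 49.07° ≈ 111700 × 0.6551 ≈ 73178.7 m.
Rounding to N decimal places gives at most 0.5 × 10⁻ᴺ degrees of error, i.e. 0.5 × 10⁻ᴺ × 73178.7 m.
Need 0.5 × 73178.7 × 10⁻ᴺ ≤ 0.023 → 10⁻ᴺ ≤ 6.286e-07, so N ≥ 6.20.
At 6 places the error can reach 0.0366 m, but 7 places keeps it to 0.00366 m.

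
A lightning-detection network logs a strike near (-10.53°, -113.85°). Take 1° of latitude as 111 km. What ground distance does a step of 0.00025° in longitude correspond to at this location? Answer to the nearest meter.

27 meters

0.00025° of longitude at 10.53° is 0.00025 × 111000 × cos 10.53° ≈ 0.00025 × 109131 = 27.2827 m.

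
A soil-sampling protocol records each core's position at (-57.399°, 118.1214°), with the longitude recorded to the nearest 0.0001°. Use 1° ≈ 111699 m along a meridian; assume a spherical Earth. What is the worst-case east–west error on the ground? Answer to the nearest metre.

Rounding to 4 decimal places leaves the longitude within ±5e-05° of the true value.
At latitude 57.399° a degree of longitude spans 111699 m × cos 57.399° = 111699 × 0.5388 ≈ 60181.8 m.
East–west error: 5e-05° × 60181.8 m/° ≈ 3.00909 m.

3 metres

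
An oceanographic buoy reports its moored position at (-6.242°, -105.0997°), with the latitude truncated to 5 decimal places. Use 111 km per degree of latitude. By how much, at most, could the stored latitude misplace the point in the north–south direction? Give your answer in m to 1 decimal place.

1.1 m

Truncating at 5 decimal places can drop up to a full unit in the last place, so the latitude may be off by as much as 1e-05°.
North–south distance: 1e-05° × 111000 m/° = 1.11 m.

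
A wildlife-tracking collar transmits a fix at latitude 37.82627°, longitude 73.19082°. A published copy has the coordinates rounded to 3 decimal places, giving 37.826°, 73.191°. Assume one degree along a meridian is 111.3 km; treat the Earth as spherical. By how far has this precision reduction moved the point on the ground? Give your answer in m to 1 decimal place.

34.0 m

Δlat = 37.82627 − 37.826 = +0.00027°; Δlon = 73.19082 − 73.191 = -0.00018°.
North–south shift: 0.00027 × 111300 = 30.051 m.
E–W at 37.826°: -0.00018° × 111300 × cos 37.826° = -0.00018 × 111300 × 0.7899 ≈ -15.8244 m.
Combined displacement = (30.051² + 15.8244²)^½ ≈ 33.9628 m.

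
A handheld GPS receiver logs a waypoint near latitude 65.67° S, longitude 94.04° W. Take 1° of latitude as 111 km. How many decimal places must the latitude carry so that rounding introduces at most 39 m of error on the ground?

4 decimal places

One degree of latitude covers 111000 m.
N decimal places → at most half a unit in the last place, 0.5 × 10⁻ᴺ° = 111000/2 × 10⁻ᴺ m.
Setting 55500 × 10⁻ᴺ ≤ 39 gives 10ᴺ ≥ 1423, i.e. N ≥ 3.15.
So 4 decimal places suffice (5.55 m); 3 would allow up to 55.5 m.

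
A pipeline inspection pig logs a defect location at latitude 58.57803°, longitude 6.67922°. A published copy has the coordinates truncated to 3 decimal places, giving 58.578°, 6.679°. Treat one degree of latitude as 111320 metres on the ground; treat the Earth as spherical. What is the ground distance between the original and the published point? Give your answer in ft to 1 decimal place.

43.3 ft

Δlat = 58.57803 − 58.578 = +0.00003°; Δlon = 6.67922 − 6.679 = +0.00022°.
N–S: 0.00003° × 111320 m/° = 3.3396 m.
E–W at 58.578°: 0.00022° × 111320 × cos 58.578° = 0.00022 × 111320 × 0.5213 ≈ 12.7678 m.
Distance: √(3.3396² + 12.7678²) ≈ 13.1973 m.
Converting: 13.1973 m × 3.2808 ft/m ≈ 43.298 ft.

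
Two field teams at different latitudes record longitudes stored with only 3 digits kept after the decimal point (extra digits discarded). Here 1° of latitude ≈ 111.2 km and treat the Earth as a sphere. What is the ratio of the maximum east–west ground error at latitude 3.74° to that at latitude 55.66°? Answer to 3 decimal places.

1.769

Truncating at 3 decimal places can drop up to a full unit in the last place, so the longitude may be off by as much as 0.001°.
At 3.74°: 0.001° × 111200 × cos 3.74° = 0.001 × 111200 × 0.9979 ≈ 110.96 m.
Error at 55.66° = 0.001° × 111200 × cos 55.66° ≈ 111.2 × 0.5641 = 62.728 m.
Ratio: 110.96 / 62.728 = cos 3.74° / cos 55.66° ≈ 1.7690.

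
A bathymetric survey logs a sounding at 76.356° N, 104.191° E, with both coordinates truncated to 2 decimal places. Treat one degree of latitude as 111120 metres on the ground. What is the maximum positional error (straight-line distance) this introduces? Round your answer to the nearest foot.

3746 feet

Truncating at 2 decimal places can drop up to a full unit in the last place, so each coordinate may be off by as much as 0.01°.
North–south component: 0.01° × 111120 = 1111.2 m.
E–W at 76.356°: 0.01° × 111120 × cos 76.356° = 0.01 × 111120 × 0.2359 ≈ 262.119 m.
Combining orthogonally: (1111.2² + 262.119²)^½ ≈ 1141.7 m.
In feet: 1141.7 m ÷ 0.3048 ≈ 3745.7 ft.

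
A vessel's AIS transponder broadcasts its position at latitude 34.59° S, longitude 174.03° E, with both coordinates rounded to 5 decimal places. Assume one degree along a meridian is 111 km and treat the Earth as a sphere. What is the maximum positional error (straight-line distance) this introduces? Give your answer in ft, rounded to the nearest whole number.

Rounding to 5 decimal places leaves each coordinate within ±5e-06° of the true value.
Latitude error → 5e-06 × 111000 = 0.555 m along the meridian.
East–west component at 34.59°: 5e-06° × 111000 × cos 34.59° ≈ 5e-06 × 91379.1 ≈ 0.456896 m.
The two errors are perpendicular, so the maximum displacement is √(0.555² + 0.456896²) ≈ 0.718873 m.
Converting: 0.718873 m × 3.2808 ft/m ≈ 2.3585 ft.

2 ft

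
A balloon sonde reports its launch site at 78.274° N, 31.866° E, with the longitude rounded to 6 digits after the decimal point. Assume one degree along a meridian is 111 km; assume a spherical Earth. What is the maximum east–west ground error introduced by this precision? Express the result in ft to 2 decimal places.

Rounding to 6 decimal places leaves the longitude within ±5e-07° of the true value.
One degree of longitude at 78.274° is 111000 × cos 78.274° ≈ 111000 × 0.2032 = 22558.7 m.
East–west error: 5e-07° × 22558.7 m/° ≈ 0.0112794 m.
In feet: 0.0112794 m ÷ 0.3048 ≈ 0.037006 ft.

0.04 ft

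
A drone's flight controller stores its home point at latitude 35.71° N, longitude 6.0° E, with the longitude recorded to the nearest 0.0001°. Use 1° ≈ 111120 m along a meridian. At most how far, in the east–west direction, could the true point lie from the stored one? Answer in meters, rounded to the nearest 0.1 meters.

Rounding to 4 decimal places leaves the longitude within ±5e-05° of the true value.
Parallels shrink by cos φ, so at 35.71° a degree of longitude is 111120 × 0.8120 ≈ 90227.4 m.
So at most 5e-05° × 90227.4 ≈ 4.51137 m east–west.

4.5 meters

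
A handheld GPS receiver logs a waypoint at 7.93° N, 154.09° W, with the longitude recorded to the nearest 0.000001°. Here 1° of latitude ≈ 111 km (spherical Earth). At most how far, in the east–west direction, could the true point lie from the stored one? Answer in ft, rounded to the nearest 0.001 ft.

0.180 ft

Rounding to 6 decimal places leaves the longitude within ±5e-07° of the true value.
Parallels shrink by cos φ, so at 7.93° a degree of longitude is 111000 × 0.9904 ≈ 109939 m.
East–west error: 5e-07° × 109939 m/° ≈ 0.0549693 m.
In feet: 0.0549693 m ÷ 0.3048 ≈ 0.18035 ft.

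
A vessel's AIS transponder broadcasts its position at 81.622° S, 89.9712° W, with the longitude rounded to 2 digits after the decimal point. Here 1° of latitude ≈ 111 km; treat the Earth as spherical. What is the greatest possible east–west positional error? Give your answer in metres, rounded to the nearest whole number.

81 metres

Rounding to 2 decimal places leaves the longitude within ±0.005° of the true value.
Parallels shrink by cos φ, so at 81.622° a degree of longitude is 111000 × 0.1457 ≈ 16173.1 m.
So at most 0.005° × 16173.1 ≈ 80.8653 m east–west.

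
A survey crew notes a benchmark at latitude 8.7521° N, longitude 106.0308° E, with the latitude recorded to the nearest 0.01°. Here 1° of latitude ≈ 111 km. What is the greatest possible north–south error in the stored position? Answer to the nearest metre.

555 metres

Rounding to 2 decimal places leaves the latitude within ±0.005° of the true value.
Along the meridian that is 0.005° × 111000 m/° = 555 m.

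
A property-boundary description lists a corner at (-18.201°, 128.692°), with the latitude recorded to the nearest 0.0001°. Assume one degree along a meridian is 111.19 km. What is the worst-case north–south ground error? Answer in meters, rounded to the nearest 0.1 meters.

Rounding to 4 decimal places leaves the latitude within ±5e-05° of the true value.
So the N–S error is at most 5e-05 × 111190 = 5.5595 m.

5.6 meters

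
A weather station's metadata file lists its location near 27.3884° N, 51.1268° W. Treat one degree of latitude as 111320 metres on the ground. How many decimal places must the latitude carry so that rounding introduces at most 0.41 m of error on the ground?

6 decimal places

One degree of latitude covers 111320 m.
N decimal places → at most half a unit in the last place, 0.5 × 10⁻ᴺ° = 111320/2 × 10⁻ᴺ m.
Setting 55660 × 10⁻ᴺ ≤ 0.41 gives 10ᴺ ≥ 1.358e+05, i.e. N ≥ 5.13.
So 6 decimal places suffice (0.0557 m); 5 would allow up to 0.557 m.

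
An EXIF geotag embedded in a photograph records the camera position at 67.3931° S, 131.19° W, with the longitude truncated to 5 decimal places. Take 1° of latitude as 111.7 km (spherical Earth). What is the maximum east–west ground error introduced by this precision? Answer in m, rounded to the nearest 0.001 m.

0.429 m

Truncating at 5 decimal places can drop up to a full unit in the last place, so the longitude may be off by as much as 1e-05°.
Parallels shrink by cos φ, so at 67.3931° a degree of longitude is 111700 × 0.3844 ≈ 42938.2 m.
East–west error: 1e-05° × 42938.2 m/° ≈ 0.429382 m.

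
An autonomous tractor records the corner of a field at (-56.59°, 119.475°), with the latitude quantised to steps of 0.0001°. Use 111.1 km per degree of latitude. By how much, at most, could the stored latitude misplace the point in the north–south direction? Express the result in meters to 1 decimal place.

With a 0.0001° grid the true value lies within half a step, ±0.0001°/2 = ±5e-05°, of the stored one.
So the N–S error is at most 5e-05 × 111100 = 5.555 m.

5.6 meters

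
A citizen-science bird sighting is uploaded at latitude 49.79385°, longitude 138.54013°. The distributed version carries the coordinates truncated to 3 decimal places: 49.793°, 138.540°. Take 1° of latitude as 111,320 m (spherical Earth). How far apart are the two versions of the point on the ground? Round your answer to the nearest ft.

312 ft

The latitude changed by +0.00085° and the longitude by +0.00013°.
N–S: 0.00085° × 111320 m/° = 94.622 m.
East–west at this latitude: 0.00013° × 111320 × cos 49.793° ≈ 0.00013 × 71862.7 = 9.34216 m.
Combined displacement = (94.622² + 9.34216²)^½ ≈ 95.0821 m.
In feet: 95.0821 m ÷ 0.3048 ≈ 311.95 ft.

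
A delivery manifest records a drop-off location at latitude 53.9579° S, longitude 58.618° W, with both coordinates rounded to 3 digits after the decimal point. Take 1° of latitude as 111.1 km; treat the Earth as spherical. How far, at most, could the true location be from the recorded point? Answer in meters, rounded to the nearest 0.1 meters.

Rounding to 3 decimal places leaves each coordinate within ±0.0005° of the true value.
North–south component: 0.0005° × 111100 = 55.55 m.
E–W at 53.9579°: 0.0005° × 111100 × cos 53.9579° = 0.0005 × 111100 × 0.5884 ≈ 32.6845 m.
Combining orthogonally: (55.55² + 32.6845²)^½ ≈ 64.4521 m.

64.5 meters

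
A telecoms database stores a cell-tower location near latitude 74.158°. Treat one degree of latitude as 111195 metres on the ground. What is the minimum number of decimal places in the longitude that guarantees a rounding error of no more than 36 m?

At 74.158° one degree of longitude covers 111195 × cos 74.158° ≈ 111195 × 0.2730 ≈ 30354.6 m.
N decimal places → at most half a unit in the last place, 0.5 × 10⁻ᴺ° = 30354.6/2 × 10⁻ᴺ m.
Setting 15177.3 × 10⁻ᴺ ≤ 36 gives 10ᴺ ≥ 421.6, i.e. N ≥ 2.62.
N = 2 would give 152 m (too coarse); N = 3 gives 15.2 m ≤ 36 m.

3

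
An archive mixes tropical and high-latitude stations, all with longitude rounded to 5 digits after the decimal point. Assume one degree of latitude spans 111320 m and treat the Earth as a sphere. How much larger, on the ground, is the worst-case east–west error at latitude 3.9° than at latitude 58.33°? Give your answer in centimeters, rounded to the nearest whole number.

26 centimeters

Rounding to 5 decimal places leaves the longitude within ±5e-06° of the true value.
At 3.9°: 5e-06° × 111320 × cos 3.9° = 5e-06 × 111320 × 0.9977 ≈ 0.55531 m.
At 58.33°: 5e-06° × 111320 × cos 58.33° = 5e-06 × 111320 × 0.5250 ≈ 0.29223 m.
Difference: 0.55531 − 0.29223 = 0.26308 m.
That is 0.263082 m = 26.308 cm.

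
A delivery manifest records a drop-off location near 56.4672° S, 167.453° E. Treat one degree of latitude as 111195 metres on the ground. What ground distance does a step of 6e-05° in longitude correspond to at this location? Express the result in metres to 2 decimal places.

3.69 metres

6e-05° of longitude at 56.4672° is 6e-05 × 111195 × cos 56.4672° ≈ 6e-05 × 61425.7 = 3.68554 m.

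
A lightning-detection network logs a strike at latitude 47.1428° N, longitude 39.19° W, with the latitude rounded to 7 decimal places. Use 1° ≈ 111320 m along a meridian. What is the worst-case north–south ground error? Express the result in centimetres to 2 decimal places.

Rounding to 7 decimal places leaves the latitude within ±5e-08° of the true value.
So the N–S error is at most 5e-08 × 111320 = 0.005566 m.
That is 0.005566 m = 0.5566 cm.

0.56 centimetres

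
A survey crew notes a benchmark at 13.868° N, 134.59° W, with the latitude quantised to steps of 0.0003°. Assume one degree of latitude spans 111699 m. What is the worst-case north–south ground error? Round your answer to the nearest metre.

17 metres

With a 0.0003° grid the true value lies within half a step, ±0.0003°/2 = ±0.00015°, of the stored one.
North–south distance: 0.00015° × 111699 m/° = 16.7549 m.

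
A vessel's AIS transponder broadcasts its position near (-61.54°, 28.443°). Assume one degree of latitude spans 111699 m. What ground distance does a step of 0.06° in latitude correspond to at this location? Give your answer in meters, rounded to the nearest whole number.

Along a meridian 0.06° is 0.06 × 111699 = 6701.94 m.

6702 meters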